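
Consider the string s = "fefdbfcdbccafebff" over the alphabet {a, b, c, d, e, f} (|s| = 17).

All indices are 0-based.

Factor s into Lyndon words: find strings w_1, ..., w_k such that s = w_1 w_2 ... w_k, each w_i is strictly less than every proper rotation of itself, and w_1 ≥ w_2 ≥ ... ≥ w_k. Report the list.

emit factor 1: 'f' (i=0, period=1)
emit factor 2: 'ef' (i=1, period=2)
emit factor 3: 'd' (i=3, period=1)
emit factor 4: 'bfcd' (i=4, period=4)
emit factor 5: 'bcc' (i=8, period=3)
emit factor 6: 'afebff' (i=11, period=6)

["f", "ef", "d", "bfcd", "bcc", "afebff"]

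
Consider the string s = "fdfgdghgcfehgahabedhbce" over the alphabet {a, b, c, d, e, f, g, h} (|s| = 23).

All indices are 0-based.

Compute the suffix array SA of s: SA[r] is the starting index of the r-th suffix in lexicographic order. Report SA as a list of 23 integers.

[15, 13, 20, 16, 21, 8, 1, 4, 18, 22, 17, 10, 0, 9, 2, 12, 7, 3, 5, 14, 19, 11, 6]

sorted suffixes:
  #0 SA[0]=15  'abedhbce'
  #1 SA[1]=13  'ahabedhbce'
  #2 SA[2]=20  'bce'
  #3 SA[3]=16  'bedhbce'
  #4 SA[4]=21  'ce'
  #5 SA[5]=8  'cfehgahabedhbce'
  #6 SA[6]=1  'dfgdghgcfehgahabedhbce'
  #7 SA[7]=4  'dghgcfehgahabedhbce'
  #8 SA[8]=18  'dhbce'
  #9 SA[9]=22  'e'
  #10 SA[10]=17  'edhbce'
  #11 SA[11]=10  'ehgahabedhbce'
  #12 SA[12]=0  'fdfgdghgcfehgahabedhbce'
  #13 SA[13]=9  'fehgahabedhbce'
  #14 SA[14]=2  'fgdghgcfehgahabedhbce'
  #15 SA[15]=12  'gahabedhbce'
  #16 SA[16]=7  'gcfehgahabedhbce'
  #17 SA[17]=3  'gdghgcfehgahabedhbce'
  #18 SA[18]=5  'ghgcfehgahabedhbce'
  #19 SA[19]=14  'habedhbce'
  #20 SA[20]=19  'hbce'
  #21 SA[21]=11  'hgahabedhbce'
  #22 SA[22]=6  'hgcfehgahabedhbce'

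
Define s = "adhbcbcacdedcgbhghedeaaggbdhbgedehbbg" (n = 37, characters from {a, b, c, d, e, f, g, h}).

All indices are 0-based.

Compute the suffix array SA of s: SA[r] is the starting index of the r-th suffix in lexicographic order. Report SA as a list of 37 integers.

rank→(start, suffix):
  0 → (21, 'aaggbdhbgedehbbg')
  1 → (7, 'acdedcgbhghedeaaggbdhbgedehbbg')
  2 → (0, 'adhbcbcacdedcgbhghedeaaggbdhbgedehbbg')
  3 → (22, 'aggbdhbgedehbbg')
  4 → (34, 'bbg')
  5 → (5, 'bcacdedcgbhghedeaaggbdhbgedehbbg')
  6 → (3, 'bcbcacdedcgbhghedeaaggbdhbgedehbbg')
  7 → (25, 'bdhbgedehbbg')
  8 → (35, 'bg')
  9 → (28, 'bgedehbbg')
  10 → (14, 'bhghedeaaggbdhbgedehbbg')
  11 → (6, 'cacdedcgbhghedeaaggbdhbgedehbbg')
  12 → (4, 'cbcacdedcgbhghedeaaggbdhbgedehbbg')
  13 → (8, 'cdedcgbhghedeaaggbdhbgedehbbg')
  14 → (12, 'cgbhghedeaaggbdhbgedehbbg')
  15 → (11, 'dcgbhghedeaaggbdhbgedehbbg')
  16 → (19, 'deaaggbdhbgedehbbg')
  17 → (9, 'dedcgbhghedeaaggbdhbgedehbbg')
  18 → (31, 'dehbbg')
  19 → (1, 'dhbcbcacdedcgbhghedeaaggbdhbgedehbbg')
  20 → (26, 'dhbgedehbbg')
  21 → (20, 'eaaggbdhbgedehbbg')
  22 → (10, 'edcgbhghedeaaggbdhbgedehbbg')
  23 → (18, 'edeaaggbdhbgedehbbg')
  24 → (30, 'edehbbg')
  25 → (32, 'ehbbg')
  26 → (36, 'g')
  27 → (24, 'gbdhbgedehbbg')
  28 → (13, 'gbhghedeaaggbdhbgedehbbg')
  29 → (29, 'gedehbbg')
  30 → (23, 'ggbdhbgedehbbg')
  31 → (16, 'ghedeaaggbdhbgedehbbg')
  32 → (33, 'hbbg')
  33 → (2, 'hbcbcacdedcgbhghedeaaggbdhbgedehbbg')
  34 → (27, 'hbgedehbbg')
  35 → (17, 'hedeaaggbdhbgedehbbg')
  36 → (15, 'hghedeaaggbdhbgedehbbg')

[21, 7, 0, 22, 34, 5, 3, 25, 35, 28, 14, 6, 4, 8, 12, 11, 19, 9, 31, 1, 26, 20, 10, 18, 30, 32, 36, 24, 13, 29, 23, 16, 33, 2, 27, 17, 15]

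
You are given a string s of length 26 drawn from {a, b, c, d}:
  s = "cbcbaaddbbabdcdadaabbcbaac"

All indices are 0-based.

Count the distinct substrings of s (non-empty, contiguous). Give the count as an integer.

rank | idx | suffix
   0 |  17 | aabbcbaac
   1 |  23 | aac
   2 |   4 | aaddbbabdcdadaabbcbaac
   3 |  18 | abbcbaac
   4 |  10 | abdcdadaabbcbaac
   5 |  24 | ac
   6 |  15 | adaabbcbaac
   7 |   5 | addbbabdcdadaabbcbaac
   8 |  22 | baac
   9 |   3 | baaddbbabdcdadaabbcbaac
  10 |   9 | babdcdadaabbcbaac
  11 |   8 | bbabdcdadaabbcbaac
  12 |  19 | bbcbaac
  13 |  20 | bcbaac
  14 |   1 | bcbaaddbbabdcdadaabbcbaac
  15 |  11 | bdcdadaabbcbaac
  16 |  25 | c
  17 |  21 | cbaac
  18 |   2 | cbaaddbbabdcdadaabbcbaac
  19 |   0 | cbcbaaddbbabdcdadaabbcbaac
  20 |  13 | cdadaabbcbaac
  21 |  16 | daabbcbaac
  22 |  14 | dadaabbcbaac
  23 |   7 | dbbabdcdadaabbcbaac
  24 |  12 | dcdadaabbcbaac
  25 |   6 | ddbbabdcdadaabbcbaac

SA = [17, 23, 4, 18, 10, 24, 15, 5, 22, 3, 9, 8, 19, 20, 1, 11, 25, 21, 2, 0, 13, 16, 14, 7, 12, 6]
[i] adj suffixes → lcp
  [1] 17/23 → 2 ('aa')
  [2] 23/4 → 2 ('aa')
  [3] 4/18 → 1 ('a')
  [4] 18/10 → 2 ('ab')
  [5] 10/24 → 1 ('a')
  [6] 24/15 → 1 ('a')
  [7] 15/5 → 2 ('ad')
  [8] 5/22 → 0 ('')
  [9] 22/3 → 3 ('baa')
  [10] 3/9 → 2 ('ba')
  [11] 9/8 → 1 ('b')
  [12] 8/19 → 2 ('bb')
  [13] 19/20 → 1 ('b')
  [14] 20/1 → 5 ('bcbaa')
  [15] 1/11 → 1 ('b')
  [16] 11/25 → 0 ('')
  [17] 25/21 → 1 ('c')
  [18] 21/2 → 4 ('cbaa')
  [19] 2/0 → 2 ('cb')
  [20] 0/13 → 1 ('c')
  [21] 13/16 → 0 ('')
  [22] 16/14 → 2 ('da')
  [23] 14/7 → 1 ('d')
  [24] 7/12 → 1 ('d')
  [25] 12/6 → 1 ('d')

n(n+1)/2 = 26·27/2 = 351
Σ LCP = 0 + 2 + 2 + 1 + 2 + 1 + 1 + 2 + 0 + 3 + 2 + 1 + 2 + 1 + 5 + 1 + 0 + 1 + 4 + 2 + 1 + 0 + 2 + 1 + 1 + 1 = 39
distinct = 351 − 39 = 312

312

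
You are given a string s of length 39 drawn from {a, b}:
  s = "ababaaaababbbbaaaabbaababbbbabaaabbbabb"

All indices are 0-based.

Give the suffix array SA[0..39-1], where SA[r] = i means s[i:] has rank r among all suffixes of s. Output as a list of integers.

[4, 14, 5, 15, 30, 6, 20, 16, 31, 2, 28, 0, 7, 21, 36, 17, 32, 9, 23, 38, 3, 13, 29, 19, 1, 27, 35, 8, 22, 37, 12, 18, 26, 34, 11, 25, 33, 10, 24]

rank | idx | suffix
   0 |   4 | aaaababbbbaaaabbaababbbbabaaabbbabb
   1 |  14 | aaaabbaababbbbabaaabbbabb
   2 |   5 | aaababbbbaaaabbaababbbbabaaabbbabb
   3 |  15 | aaabbaababbbbabaaabbbabb
   4 |  30 | aaabbbabb
   5 |   6 | aababbbbaaaabbaababbbbabaaabbbabb
   6 |  20 | aababbbbabaaabbbabb
   7 |  16 | aabbaababbbbabaaabbbabb
   8 |  31 | aabbbabb
   9 |   2 | abaaaababbbbaaaabbaababbbbabaaabbbabb
  10 |  28 | abaaabbbabb
  11 |   0 | ababaaaababbbbaaaabbaababbbbabaaabbbabb
  12 |   7 | ababbbbaaaabbaababbbbabaaabbbabb
  13 |  21 | ababbbbabaaabbbabb
  14 |  36 | abb
  15 |  17 | abbaababbbbabaaabbbabb
  16 |  32 | abbbabb
  17 |   9 | abbbbaaaabbaababbbbabaaabbbabb
  18 |  23 | abbbbabaaabbbabb
  19 |  38 | b
  20 |   3 | baaaababbbbaaaabbaababbbbabaaabbbabb
  21 |  13 | baaaabbaababbbbabaaabbbabb
  22 |  29 | baaabbbabb
  23 |  19 | baababbbbabaaabbbabb
  24 |   1 | babaaaababbbbaaaabbaababbbbabaaabbbabb
  25 |  27 | babaaabbbabb
  26 |  35 | babb
  27 |   8 | babbbbaaaabbaababbbbabaaabbbabb
  28 |  22 | babbbbabaaabbbabb
  29 |  37 | bb
  30 |  12 | bbaaaabbaababbbbabaaabbbabb
  31 |  18 | bbaababbbbabaaabbbabb
  32 |  26 | bbabaaabbbabb
  33 |  34 | bbabb
  34 |  11 | bbbaaaabbaababbbbabaaabbbabb
  35 |  25 | bbbabaaabbbabb
  36 |  33 | bbbabb
  37 |  10 | bbbbaaaabbaababbbbabaaabbbabb
  38 |  24 | bbbbabaaabbbabb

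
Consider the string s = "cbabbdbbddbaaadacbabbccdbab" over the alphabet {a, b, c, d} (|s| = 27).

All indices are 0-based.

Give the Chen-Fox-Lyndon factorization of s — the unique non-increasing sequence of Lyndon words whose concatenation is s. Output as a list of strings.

["c", "b", "abbdbbddb", "aaadacbabbccdbab"]

emit factor 1: 'c' (i=0, period=1)
emit factor 2: 'b' (i=1, period=1)
emit factor 3: 'abbdbbddb' (i=2, period=9)
emit factor 4: 'aaadacbabbccdbab' (i=11, period=16)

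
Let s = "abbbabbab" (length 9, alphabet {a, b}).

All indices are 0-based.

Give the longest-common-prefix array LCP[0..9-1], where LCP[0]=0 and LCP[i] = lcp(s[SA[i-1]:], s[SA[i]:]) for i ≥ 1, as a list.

[0, 2, 3, 0, 1, 3, 1, 4, 2]

sorted suffixes:
  #0 SA[0]=7  'ab'
  #1 SA[1]=4  'abbab'
  #2 SA[2]=0  'abbbabbab'
  #3 SA[3]=8  'b'
  #4 SA[4]=6  'bab'
  #5 SA[5]=3  'babbab'
  #6 SA[6]=5  'bbab'
  #7 SA[7]=2  'bbabbab'
  #8 SA[8]=1  'bbbabbab'

SA = [7, 4, 0, 8, 6, 3, 5, 2, 1]
rank  pair      lcp
   1  s[7:],s[4:]  2  'ab'
   2  s[4:],s[0:]  3  'abb'
   3  s[0:],s[8:]  0  ''
   4  s[8:],s[6:]  1  'b'
   5  s[6:],s[3:]  3  'bab'
   6  s[3:],s[5:]  1  'b'
   7  s[5:],s[2:]  4  'bbab'
   8  s[2:],s[1:]  2  'bb'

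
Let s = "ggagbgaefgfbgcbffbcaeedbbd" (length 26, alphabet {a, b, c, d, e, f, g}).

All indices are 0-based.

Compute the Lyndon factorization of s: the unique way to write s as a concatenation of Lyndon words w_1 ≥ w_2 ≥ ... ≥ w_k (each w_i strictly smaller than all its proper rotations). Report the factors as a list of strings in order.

["g", "g", "agbg", "aefgfbgcbffbc", "aeedbbd"]

emit factor 1: 'g' (i=0, period=1)
emit factor 2: 'g' (i=1, period=1)
emit factor 3: 'agbg' (i=2, period=4)
emit factor 4: 'aefgfbgcbffbc' (i=6, period=13)
emit factor 5: 'aeedbbd' (i=19, period=7)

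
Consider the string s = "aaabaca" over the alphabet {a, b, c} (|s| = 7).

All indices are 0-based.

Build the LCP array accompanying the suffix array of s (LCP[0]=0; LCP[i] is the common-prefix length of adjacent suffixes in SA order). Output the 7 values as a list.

[0, 1, 2, 1, 1, 0, 0]

rank→(start, suffix):
  0 → (6, 'a')
  1 → (0, 'aaabaca')
  2 → (1, 'aabaca')
  3 → (2, 'abaca')
  4 → (4, 'aca')
  5 → (3, 'baca')
  6 → (5, 'ca')

SA = [6, 0, 1, 2, 4, 3, 5]
[i] adj suffixes → lcp
  [1] 6/0 → 1 ('a')
  [2] 0/1 → 2 ('aa')
  [3] 1/2 → 1 ('a')
  [4] 2/4 → 1 ('a')
  [5] 4/3 → 0 ('')
  [6] 3/5 → 0 ('')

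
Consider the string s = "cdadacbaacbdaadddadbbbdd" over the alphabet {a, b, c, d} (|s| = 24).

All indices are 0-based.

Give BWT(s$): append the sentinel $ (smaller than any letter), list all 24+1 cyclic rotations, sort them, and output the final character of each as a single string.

dbddaddacdbcbaa$dbacdabda

rank  rotation                   last
    0  $cdadacbaacbdaadddadbbbdd  d
    1  aacbdaadddadbbbdd$cdadacb  b
    2  aadddadbbbdd$cdadacbaacbd  d
    3  acbaacbdaadddadbbbdd$cdad  d
    4  acbdaadddadbbbdd$cdadacba  a
    5  adacbaacbdaadddadbbbdd$cd  d
    6  adbbbdd$cdadacbaacbdaaddd  d
    7  adddadbbbdd$cdadacbaacbda  a
    8  baacbdaadddadbbbdd$cdadac  c
    9  bbbdd$cdadacbaacbdaadddad  d
   10  bbdd$cdadacbaacbdaadddadb  b
   11  bdaadddadbbbdd$cdadacbaac  c
   12  bdd$cdadacbaacbdaadddadbb  b
   13  cbaacbdaadddadbbbdd$cdada  a
   14  cbdaadddadbbbdd$cdadacbaa  a
   15  cdadacbaacbdaadddadbbbdd$  $
   16  d$cdadacbaacbdaadddadbbbd  d
   17  daadddadbbbdd$cdadacbaacb  b
   18  dacbaacbdaadddadbbbdd$cda  a
   19  dadacbaacbdaadddadbbbdd$c  c
   20  dadbbbdd$cdadacbaacbdaadd  d
   21  dbbbdd$cdadacbaacbdaaddda  a
   22  dd$cdadacbaacbdaadddadbbb  b
   23  ddadbbbdd$cdadacbaacbdaad  d
   24  dddadbbbdd$cdadacbaacbdaa  a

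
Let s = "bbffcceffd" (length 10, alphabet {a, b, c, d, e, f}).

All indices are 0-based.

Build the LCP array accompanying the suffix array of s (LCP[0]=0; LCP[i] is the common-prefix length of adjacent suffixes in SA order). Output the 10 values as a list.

rank | idx | suffix
   0 |   0 | bbffcceffd
   1 |   1 | bffcceffd
   2 |   4 | cceffd
   3 |   5 | ceffd
   4 |   9 | d
   5 |   6 | effd
   6 |   3 | fcceffd
   7 |   8 | fd
   8 |   2 | ffcceffd
   9 |   7 | ffd

SA = [0, 1, 4, 5, 9, 6, 3, 8, 2, 7]
[i] adj suffixes → lcp
  [1] 0/1 → 1 ('b')
  [2] 1/4 → 0 ('')
  [3] 4/5 → 1 ('c')
  [4] 5/9 → 0 ('')
  [5] 9/6 → 0 ('')
  [6] 6/3 → 0 ('')
  [7] 3/8 → 1 ('f')
  [8] 8/2 → 1 ('f')
  [9] 2/7 → 2 ('ff')

[0, 1, 0, 1, 0, 0, 0, 1, 1, 2]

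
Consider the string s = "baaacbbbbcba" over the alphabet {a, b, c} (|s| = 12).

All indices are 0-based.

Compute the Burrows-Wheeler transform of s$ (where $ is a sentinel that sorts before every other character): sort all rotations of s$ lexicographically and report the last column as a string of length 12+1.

abbaac$cbbbba

rank  rotation       last
    0  $baaacbbbbcba  a
    1  a$baaacbbbbcb  b
    2  aaacbbbbcba$b  b
    3  aacbbbbcba$ba  a
    4  acbbbbcba$baa  a
    5  ba$baaacbbbbc  c
    6  baaacbbbbcba$  $
    7  bbbbcba$baaac  c
    8  bbbcba$baaacb  b
    9  bbcba$baaacbb  b
   10  bcba$baaacbbb  b
   11  cba$baaacbbbb  b
   12  cbbbbcba$baaa  a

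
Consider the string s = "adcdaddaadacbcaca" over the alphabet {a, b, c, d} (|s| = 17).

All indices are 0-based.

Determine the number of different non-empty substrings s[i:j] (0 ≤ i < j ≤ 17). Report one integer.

rank | idx | suffix
   0 |  16 | a
   1 |   7 | aadacbcaca
   2 |  14 | aca
   3 |  10 | acbcaca
   4 |   8 | adacbcaca
   5 |   0 | adcdaddaadacbcaca
   6 |   4 | addaadacbcaca
   7 |  12 | bcaca
   8 |  15 | ca
   9 |  13 | caca
  10 |  11 | cbcaca
  11 |   2 | cdaddaadacbcaca
  12 |   6 | daadacbcaca
  13 |   9 | dacbcaca
  14 |   3 | daddaadacbcaca
  15 |   1 | dcdaddaadacbcaca
  16 |   5 | ddaadacbcaca

SA = [16, 7, 14, 10, 8, 0, 4, 12, 15, 13, 11, 2, 6, 9, 3, 1, 5]
[i] adj suffixes → lcp
  [1] 16/7 → 1 ('a')
  [2] 7/14 → 1 ('a')
  [3] 14/10 → 2 ('ac')
  [4] 10/8 → 1 ('a')
  [5] 8/0 → 2 ('ad')
  [6] 0/4 → 2 ('ad')
  [7] 4/12 → 0 ('')
  [8] 12/15 → 0 ('')
  [9] 15/13 → 2 ('ca')
  [10] 13/11 → 1 ('c')
  [11] 11/2 → 1 ('c')
  [12] 2/6 → 0 ('')
  [13] 6/9 → 2 ('da')
  [14] 9/3 → 2 ('da')
  [15] 3/1 → 1 ('d')
  [16] 1/5 → 1 ('d')

n(n+1)/2 = 17·18/2 = 153
Σ LCP = 0 + 1 + 1 + 2 + 1 + 2 + 2 + 0 + 0 + 2 + 1 + 1 + 0 + 2 + 2 + 1 + 1 = 19
distinct = 153 − 19 = 134

134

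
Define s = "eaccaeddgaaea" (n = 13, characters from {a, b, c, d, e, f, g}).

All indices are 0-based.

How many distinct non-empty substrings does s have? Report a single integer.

rank→(start, suffix):
  0 → (12, 'a')
  1 → (9, 'aaea')
  2 → (1, 'accaeddgaaea')
  3 → (10, 'aea')
  4 → (4, 'aeddgaaea')
  5 → (3, 'caeddgaaea')
  6 → (2, 'ccaeddgaaea')
  7 → (6, 'ddgaaea')
  8 → (7, 'dgaaea')
  9 → (11, 'ea')
  10 → (0, 'eaccaeddgaaea')
  11 → (5, 'eddgaaea')
  12 → (8, 'gaaea')

SA = [12, 9, 1, 10, 4, 3, 2, 6, 7, 11, 0, 5, 8]
i: (SA[i-1],SA[i]) lcp shared
  1: (12,9) 1 'a'
  2: (9,1) 1 'a'
  3: (1,10) 1 'a'
  4: (10,4) 2 'ae'
  5: (4,3) 0 ''
  6: (3,2) 1 'c'
  7: (2,6) 0 ''
  8: (6,7) 1 'd'
  9: (7,11) 0 ''
  10: (11,0) 2 'ea'
  11: (0,5) 1 'e'
  12: (5,8) 0 ''

n(n+1)/2 = 13·14/2 = 91
Σ LCP = 0 + 1 + 1 + 1 + 2 + 0 + 1 + 0 + 1 + 0 + 2 + 1 + 0 = 10
distinct = 91 − 10 = 81

81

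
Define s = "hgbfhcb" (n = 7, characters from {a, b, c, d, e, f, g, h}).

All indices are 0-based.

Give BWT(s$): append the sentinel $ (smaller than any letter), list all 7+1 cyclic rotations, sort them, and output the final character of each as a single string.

rank  rotation  last
    0  $hgbfhcb  b
    1  b$hgbfhc  c
    2  bfhcb$hg  g
    3  cb$hgbfh  h
    4  fhcb$hgb  b
    5  gbfhcb$h  h
    6  hcb$hgbf  f
    7  hgbfhcb$  $

bcghbhf$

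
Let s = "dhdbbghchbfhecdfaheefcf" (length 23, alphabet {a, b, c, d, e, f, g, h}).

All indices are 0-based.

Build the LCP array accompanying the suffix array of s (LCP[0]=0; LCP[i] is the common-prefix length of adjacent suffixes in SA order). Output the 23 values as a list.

rank→(start, suffix):
  0 → (16, 'aheefcf')
  1 → (3, 'bbghchbfhecdfaheefcf')
  2 → (9, 'bfhecdfaheefcf')
  3 → (4, 'bghchbfhecdfaheefcf')
  4 → (13, 'cdfaheefcf')
  5 → (21, 'cf')
  6 → (7, 'chbfhecdfaheefcf')
  7 → (2, 'dbbghchbfhecdfaheefcf')
  8 → (14, 'dfaheefcf')
  9 → (0, 'dhdbbghchbfhecdfaheefcf')
  10 → (12, 'ecdfaheefcf')
  11 → (18, 'eefcf')
  12 → (19, 'efcf')
  13 → (22, 'f')
  14 → (15, 'faheefcf')
  15 → (20, 'fcf')
  16 → (10, 'fhecdfaheefcf')
  17 → (5, 'ghchbfhecdfaheefcf')
  18 → (8, 'hbfhecdfaheefcf')
  19 → (6, 'hchbfhecdfaheefcf')
  20 → (1, 'hdbbghchbfhecdfaheefcf')
  21 → (11, 'hecdfaheefcf')
  22 → (17, 'heefcf')

SA = [16, 3, 9, 4, 13, 21, 7, 2, 14, 0, 12, 18, 19, 22, 15, 20, 10, 5, 8, 6, 1, 11, 17]
[i] adj suffixes → lcp
  [1] 16/3 → 0 ('')
  [2] 3/9 → 1 ('b')
  [3] 9/4 → 1 ('b')
  [4] 4/13 → 0 ('')
  [5] 13/21 → 1 ('c')
  [6] 21/7 → 1 ('c')
  [7] 7/2 → 0 ('')
  [8] 2/14 → 1 ('d')
  [9] 14/0 → 1 ('d')
  [10] 0/12 → 0 ('')
  [11] 12/18 → 1 ('e')
  [12] 18/19 → 1 ('e')
  [13] 19/22 → 0 ('')
  [14] 22/15 → 1 ('f')
  [15] 15/20 → 1 ('f')
  [16] 20/10 → 1 ('f')
  [17] 10/5 → 0 ('')
  [18] 5/8 → 0 ('')
  [19] 8/6 → 1 ('h')
  [20] 6/1 → 1 ('h')
  [21] 1/11 → 1 ('h')
  [22] 11/17 → 2 ('he')

[0, 0, 1, 1, 0, 1, 1, 0, 1, 1, 0, 1, 1, 0, 1, 1, 1, 0, 0, 1, 1, 1, 2]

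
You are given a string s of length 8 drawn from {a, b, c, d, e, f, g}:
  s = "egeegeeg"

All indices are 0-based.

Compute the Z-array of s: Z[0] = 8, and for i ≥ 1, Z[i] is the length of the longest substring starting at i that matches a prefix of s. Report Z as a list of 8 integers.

Z[0]=8
i=1: i≥r, start 0; Z[1]=0
i=2: i≥r, start 0; Z[2]=1 extend→box=[2,3)
i=3: i≥r, start 0; Z[3]=5 extend→box=[3,8)
i=4: min(r-i=4, Z[1]=0)=0; Z[4]=0
i=5: min(r-i=3, Z[2]=1)=1; Z[5]=1
i=6: min(r-i=2, Z[3]=5)=2; Z[6]=2
i=7: min(r-i=1, Z[4]=0)=0; Z[7]=0

[8, 0, 1, 5, 0, 1, 2, 0]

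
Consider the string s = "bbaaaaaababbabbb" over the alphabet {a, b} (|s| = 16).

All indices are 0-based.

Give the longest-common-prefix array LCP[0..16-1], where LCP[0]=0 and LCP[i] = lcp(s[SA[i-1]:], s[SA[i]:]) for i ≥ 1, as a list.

[0, 5, 4, 3, 2, 1, 2, 3, 0, 1, 2, 4, 1, 2, 3, 2]

rank | idx | suffix
   0 |   2 | aaaaaababbabbb
   1 |   3 | aaaaababbabbb
   2 |   4 | aaaababbabbb
   3 |   5 | aaababbabbb
   4 |   6 | aababbabbb
   5 |   7 | ababbabbb
   6 |   9 | abbabbb
   7 |  12 | abbb
   8 |  15 | b
   9 |   1 | baaaaaababbabbb
  10 |   8 | babbabbb
  11 |  11 | babbb
  12 |  14 | bb
  13 |   0 | bbaaaaaababbabbb
  14 |  10 | bbabbb
  15 |  13 | bbb

SA = [2, 3, 4, 5, 6, 7, 9, 12, 15, 1, 8, 11, 14, 0, 10, 13]
i: (SA[i-1],SA[i]) lcp shared
  1: (2,3) 5 'aaaaa'
  2: (3,4) 4 'aaaa'
  3: (4,5) 3 'aaa'
  4: (5,6) 2 'aa'
  5: (6,7) 1 'a'
  6: (7,9) 2 'ab'
  7: (9,12) 3 'abb'
  8: (12,15) 0 ''
  9: (15,1) 1 'b'
  10: (1,8) 2 'ba'
  11: (8,11) 4 'babb'
  12: (11,14) 1 'b'
  13: (14,0) 2 'bb'
  14: (0,10) 3 'bba'
  15: (10,13) 2 'bb'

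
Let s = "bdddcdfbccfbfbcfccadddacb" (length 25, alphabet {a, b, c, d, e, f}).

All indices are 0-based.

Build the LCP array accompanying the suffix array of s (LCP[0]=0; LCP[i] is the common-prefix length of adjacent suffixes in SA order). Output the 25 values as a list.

[0, 1, 0, 1, 2, 1, 1, 0, 1, 1, 2, 1, 1, 2, 0, 1, 1, 2, 2, 3, 1, 0, 3, 2, 1]

rank | idx | suffix
   0 |  22 | acb
   1 |  18 | adddacb
   2 |  24 | b
   3 |   7 | bccfbfbcfccadddacb
   4 |  13 | bcfccadddacb
   5 |   0 | bdddcdfbccfbfbcfccadddacb
   6 |  11 | bfbcfccadddacb
   7 |  17 | cadddacb
   8 |  23 | cb
   9 |  16 | ccadddacb
  10 |   8 | ccfbfbcfccadddacb
  11 |   4 | cdfbccfbfbcfccadddacb
  12 |   9 | cfbfbcfccadddacb
  13 |  14 | cfccadddacb
  14 |  21 | dacb
  15 |   3 | dcdfbccfbfbcfccadddacb
  16 |  20 | ddacb
  17 |   2 | ddcdfbccfbfbcfccadddacb
  18 |  19 | dddacb
  19 |   1 | dddcdfbccfbfbcfccadddacb
  20 |   5 | dfbccfbfbcfccadddacb
  21 |   6 | fbccfbfbcfccadddacb
  22 |  12 | fbcfccadddacb
  23 |  10 | fbfbcfccadddacb
  24 |  15 | fccadddacb

SA = [22, 18, 24, 7, 13, 0, 11, 17, 23, 16, 8, 4, 9, 14, 21, 3, 20, 2, 19, 1, 5, 6, 12, 10, 15]
i: (SA[i-1],SA[i]) lcp shared
  1: (22,18) 1 'a'
  2: (18,24) 0 ''
  3: (24,7) 1 'b'
  4: (7,13) 2 'bc'
  5: (13,0) 1 'b'
  6: (0,11) 1 'b'
  7: (11,17) 0 ''
  8: (17,23) 1 'c'
  9: (23,16) 1 'c'
  10: (16,8) 2 'cc'
  11: (8,4) 1 'c'
  12: (4,9) 1 'c'
  13: (9,14) 2 'cf'
  14: (14,21) 0 ''
  15: (21,3) 1 'd'
  16: (3,20) 1 'd'
  17: (20,2) 2 'dd'
  18: (2,19) 2 'dd'
  19: (19,1) 3 'ddd'
  20: (1,5) 1 'd'
  21: (5,6) 0 ''
  22: (6,12) 3 'fbc'
  23: (12,10) 2 'fb'
  24: (10,15) 1 'f'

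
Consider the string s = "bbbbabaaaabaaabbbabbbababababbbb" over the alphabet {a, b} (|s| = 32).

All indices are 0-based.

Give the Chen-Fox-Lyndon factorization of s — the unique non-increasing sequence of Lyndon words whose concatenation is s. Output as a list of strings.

emit factor 1: 'b' (i=0, period=1)
emit factor 2: 'b' (i=1, period=1)
emit factor 3: 'b' (i=2, period=1)
emit factor 4: 'b' (i=3, period=1)
emit factor 5: 'ab' (i=4, period=2)
emit factor 6: 'aaaabaaabbbabbbababababbbb' (i=6, period=26)

["b", "b", "b", "b", "ab", "aaaabaaabbbabbbababababbbb"]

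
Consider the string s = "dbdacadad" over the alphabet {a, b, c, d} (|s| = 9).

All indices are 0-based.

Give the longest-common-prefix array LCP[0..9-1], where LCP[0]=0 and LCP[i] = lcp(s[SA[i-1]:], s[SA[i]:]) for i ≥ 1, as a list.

rank→(start, suffix):
  0 → (3, 'acadad')
  1 → (7, 'ad')
  2 → (5, 'adad')
  3 → (1, 'bdacadad')
  4 → (4, 'cadad')
  5 → (8, 'd')
  6 → (2, 'dacadad')
  7 → (6, 'dad')
  8 → (0, 'dbdacadad')

SA = [3, 7, 5, 1, 4, 8, 2, 6, 0]
rank  pair      lcp
   1  s[3:],s[7:]  1  'a'
   2  s[7:],s[5:]  2  'ad'
   3  s[5:],s[1:]  0  ''
   4  s[1:],s[4:]  0  ''
   5  s[4:],s[8:]  0  ''
   6  s[8:],s[2:]  1  'd'
   7  s[2:],s[6:]  2  'da'
   8  s[6:],s[0:]  1  'd'

[0, 1, 2, 0, 0, 0, 1, 2, 1]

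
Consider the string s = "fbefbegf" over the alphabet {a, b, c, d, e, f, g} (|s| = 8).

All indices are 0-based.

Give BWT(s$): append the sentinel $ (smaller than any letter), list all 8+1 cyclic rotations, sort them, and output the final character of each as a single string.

fffbbg$ee

rank  rotation   last
    0  $fbefbegf  f
    1  befbegf$f  f
    2  begf$fbef  f
    3  efbegf$fb  b
    4  egf$fbefb  b
    5  f$fbefbeg  g
    6  fbefbegf$  $
    7  fbegf$fbe  e
    8  gf$fbefbe  e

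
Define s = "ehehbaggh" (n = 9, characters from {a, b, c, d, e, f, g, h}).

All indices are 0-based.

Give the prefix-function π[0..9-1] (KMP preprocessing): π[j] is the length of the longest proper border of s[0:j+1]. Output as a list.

π[0] = 0
j=1 s[j]='h': π[1]=0 (border '')
j=2 s[j]='e': π[2]=1 (border 'e')
j=3 s[j]='h': π[3]=2 (border 'eh')
j=4 s[j]='b': k: 2→0; π[4]=0 (border '')
j=5 s[j]='a': π[5]=0 (border '')
j=6 s[j]='g': π[6]=0 (border '')
j=7 s[j]='g': π[7]=0 (border '')
j=8 s[j]='h': π[8]=0 (border '')

[0, 0, 1, 2, 0, 0, 0, 0, 0]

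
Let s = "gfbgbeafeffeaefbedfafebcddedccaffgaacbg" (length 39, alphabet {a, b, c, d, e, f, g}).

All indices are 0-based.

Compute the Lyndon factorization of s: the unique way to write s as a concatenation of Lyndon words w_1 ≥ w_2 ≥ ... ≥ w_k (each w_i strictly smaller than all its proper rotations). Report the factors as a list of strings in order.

emit factor 1: 'g' (i=0, period=1)
emit factor 2: 'f' (i=1, period=1)
emit factor 3: 'bg' (i=2, period=2)
emit factor 4: 'be' (i=4, period=2)
emit factor 5: 'afeffe' (i=6, period=6)
emit factor 6: 'aefbedfafebcddedccaffg' (i=12, period=22)
emit factor 7: 'aacbg' (i=34, period=5)

["g", "f", "bg", "be", "afeffe", "aefbedfafebcddedccaffg", "aacbg"]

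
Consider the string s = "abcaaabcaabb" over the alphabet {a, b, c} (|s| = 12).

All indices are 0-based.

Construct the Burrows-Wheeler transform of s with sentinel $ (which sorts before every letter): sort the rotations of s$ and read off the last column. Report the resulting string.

bccaa$abaaabb

rank  rotation       last
    0  $abcaaabcaabb  b
    1  aaabcaabb$abc  c
    2  aabb$abcaaabc  c
    3  aabcaabb$abca  a
    4  abb$abcaaabca  a
    5  abcaaabcaabb$  $
    6  abcaabb$abcaa  a
    7  b$abcaaabcaab  b
    8  bb$abcaaabcaa  a
    9  bcaaabcaabb$a  a
   10  bcaabb$abcaaa  a
   11  caaabcaabb$ab  b
   12  caabb$abcaaab  b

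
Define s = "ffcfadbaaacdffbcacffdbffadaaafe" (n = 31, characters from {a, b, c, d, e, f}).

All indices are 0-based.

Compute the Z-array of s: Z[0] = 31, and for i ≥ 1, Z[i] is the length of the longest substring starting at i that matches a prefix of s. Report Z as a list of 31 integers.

Z[0]=31
i=1: fresh scan; Z[1]=1 scan→box=[1,2)
i=2: fresh scan; Z[2]=0
i=3: fresh scan; Z[3]=1 scan→box=[3,4)
i=4: fresh scan; Z[4]=0
i=5: fresh scan; Z[5]=0
i=6: fresh scan; Z[6]=0
i=7: fresh scan; Z[7]=0
i=8: fresh scan; Z[8]=0
i=9: fresh scan; Z[9]=0
i=10: fresh scan; Z[10]=0
i=11: fresh scan; Z[11]=0
i=12: fresh scan; Z[12]=2 scan→box=[12,14)
i=13: min(r-i=1, Z[1]=1)=1; Z[13]=1
i=14: fresh scan; Z[14]=0
i=15: fresh scan; Z[15]=0
i=16: fresh scan; Z[16]=0
i=17: fresh scan; Z[17]=0
i=18: fresh scan; Z[18]=2 scan→box=[18,20)
i=19: min(r-i=1, Z[1]=1)=1; Z[19]=1
i=20: fresh scan; Z[20]=0
i=21: fresh scan; Z[21]=0
i=22: fresh scan; Z[22]=2 scan→box=[22,24)
i=23: min(r-i=1, Z[1]=1)=1; Z[23]=1
i=24: fresh scan; Z[24]=0
i=25: fresh scan; Z[25]=0
i=26: fresh scan; Z[26]=0
i=27: fresh scan; Z[27]=0
i=28: fresh scan; Z[28]=0
i=29: fresh scan; Z[29]=1 scan→box=[29,30)
i=30: fresh scan; Z[30]=0

[31, 1, 0, 1, 0, 0, 0, 0, 0, 0, 0, 0, 2, 1, 0, 0, 0, 0, 2, 1, 0, 0, 2, 1, 0, 0, 0, 0, 0, 1, 0]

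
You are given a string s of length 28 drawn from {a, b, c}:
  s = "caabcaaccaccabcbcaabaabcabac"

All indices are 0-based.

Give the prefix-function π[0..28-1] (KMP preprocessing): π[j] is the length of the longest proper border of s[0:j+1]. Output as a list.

[0, 0, 0, 0, 1, 2, 3, 1, 1, 2, 1, 1, 2, 0, 1, 0, 1, 2, 3, 4, 0, 0, 0, 1, 2, 0, 0, 1]

π[0] = 0
j=1 s[j]='a': π[1]=0 (border '')
j=2 s[j]='a': π[2]=0 (border '')
j=3 s[j]='b': π[3]=0 (border '')
j=4 s[j]='c': π[4]=1 (border 'c')
j=5 s[j]='a': π[5]=2 (border 'ca')
j=6 s[j]='a': π[6]=3 (border 'caa')
j=7 s[j]='c': k: 3→0; π[7]=1 (border 'c')
j=8 s[j]='c': k: 1→0; π[8]=1 (border 'c')
j=9 s[j]='a': π[9]=2 (border 'ca')
j=10 s[j]='c': k: 2→0; π[10]=1 (border 'c')
j=11 s[j]='c': k: 1→0; π[11]=1 (border 'c')
j=12 s[j]='a': π[12]=2 (border 'ca')
j=13 s[j]='b': k: 2→0; π[13]=0 (border '')
j=14 s[j]='c': π[14]=1 (border 'c')
j=15 s[j]='b': k: 1→0; π[15]=0 (border '')
j=16 s[j]='c': π[16]=1 (border 'c')
j=17 s[j]='a': π[17]=2 (border 'ca')
j=18 s[j]='a': π[18]=3 (border 'caa')
j=19 s[j]='b': π[19]=4 (border 'caab')
j=20 s[j]='a': k: 4→0; π[20]=0 (border '')
j=21 s[j]='a': π[21]=0 (border '')
j=22 s[j]='b': π[22]=0 (border '')
j=23 s[j]='c': π[23]=1 (border 'c')
j=24 s[j]='a': π[24]=2 (border 'ca')
j=25 s[j]='b': k: 2→0; π[25]=0 (border '')
j=26 s[j]='a': π[26]=0 (border '')
j=27 s[j]='c': π[27]=1 (border 'c')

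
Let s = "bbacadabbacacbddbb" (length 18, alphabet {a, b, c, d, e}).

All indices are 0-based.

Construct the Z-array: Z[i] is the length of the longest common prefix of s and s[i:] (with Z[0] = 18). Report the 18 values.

[18, 1, 0, 0, 0, 0, 0, 5, 1, 0, 0, 0, 0, 1, 0, 0, 2, 1]

Z[0]=18
i=1: i≥r, start 0; Z[1]=1 grow→box=[1,2)
i=2: i≥r, start 0; Z[2]=0
i=3: i≥r, start 0; Z[3]=0
i=4: i≥r, start 0; Z[4]=0
i=5: i≥r, start 0; Z[5]=0
i=6: i≥r, start 0; Z[6]=0
i=7: i≥r, start 0; Z[7]=5 grow→box=[7,12)
i=8: min(r-i=4, Z[1]=1)=1; Z[8]=1
i=9: min(r-i=3, Z[2]=0)=0; Z[9]=0
i=10: min(r-i=2, Z[3]=0)=0; Z[10]=0
i=11: min(r-i=1, Z[4]=0)=0; Z[11]=0
i=12: i≥r, start 0; Z[12]=0
i=13: i≥r, start 0; Z[13]=1 grow→box=[13,14)
i=14: i≥r, start 0; Z[14]=0
i=15: i≥r, start 0; Z[15]=0
i=16: i≥r, start 0; Z[16]=2 grow→box=[16,18)
i=17: min(r-i=1, Z[1]=1)=1; Z[17]=1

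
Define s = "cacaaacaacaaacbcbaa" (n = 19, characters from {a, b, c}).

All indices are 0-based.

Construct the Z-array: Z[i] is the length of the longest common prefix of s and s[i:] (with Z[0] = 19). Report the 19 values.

[19, 0, 2, 0, 0, 0, 2, 0, 0, 2, 0, 0, 0, 1, 0, 1, 0, 0, 0]

Z[0]=19
i=1: outside box; Z[1]=0
i=2: outside box; Z[2]=2 extend→box=[2,4)
i=3: min(r-i=1, Z[1]=0)=0; Z[3]=0
i=4: outside box; Z[4]=0
i=5: outside box; Z[5]=0
i=6: outside box; Z[6]=2 extend→box=[6,8)
i=7: min(r-i=1, Z[1]=0)=0; Z[7]=0
i=8: outside box; Z[8]=0
i=9: outside box; Z[9]=2 extend→box=[9,11)
i=10: min(r-i=1, Z[1]=0)=0; Z[10]=0
i=11: outside box; Z[11]=0
i=12: outside box; Z[12]=0
i=13: outside box; Z[13]=1 extend→box=[13,14)
i=14: outside box; Z[14]=0
i=15: outside box; Z[15]=1 extend→box=[15,16)
i=16: outside box; Z[16]=0
i=17: outside box; Z[17]=0
i=18: outside box; Z[18]=0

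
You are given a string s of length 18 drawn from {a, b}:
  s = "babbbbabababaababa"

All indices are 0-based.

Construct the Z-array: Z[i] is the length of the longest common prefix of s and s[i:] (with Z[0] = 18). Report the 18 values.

[18, 0, 1, 1, 1, 3, 0, 3, 0, 3, 0, 2, 0, 0, 3, 0, 2, 0]

Z[0]=18
i=1: outside box; Z[1]=0
i=2: outside box; Z[2]=1 grow→box=[2,3)
i=3: outside box; Z[3]=1 grow→box=[3,4)
i=4: outside box; Z[4]=1 grow→box=[4,5)
i=5: outside box; Z[5]=3 grow→box=[5,8)
i=6: min(r-i=2, Z[1]=0)=0; Z[6]=0
i=7: min(r-i=1, Z[2]=1)=1; Z[7]=3 grow→box=[7,10)
i=8: min(r-i=2, Z[1]=0)=0; Z[8]=0
i=9: min(r-i=1, Z[2]=1)=1; Z[9]=3 grow→box=[9,12)
i=10: min(r-i=2, Z[1]=0)=0; Z[10]=0
i=11: min(r-i=1, Z[2]=1)=1; Z[11]=2 grow→box=[11,13)
i=12: min(r-i=1, Z[1]=0)=0; Z[12]=0
i=13: outside box; Z[13]=0
i=14: outside box; Z[14]=3 grow→box=[14,17)
i=15: min(r-i=2, Z[1]=0)=0; Z[15]=0
i=16: min(r-i=1, Z[2]=1)=1; Z[16]=2 grow→box=[16,18)
i=17: min(r-i=1, Z[1]=0)=0; Z[17]=0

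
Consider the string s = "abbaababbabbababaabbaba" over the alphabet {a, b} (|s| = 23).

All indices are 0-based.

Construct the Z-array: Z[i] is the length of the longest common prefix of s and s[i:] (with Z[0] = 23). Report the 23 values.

[23, 0, 0, 1, 2, 0, 4, 0, 0, 4, 0, 0, 2, 0, 2, 0, 1, 4, 0, 0, 2, 0, 1]

Z[0]=23
i=1: fresh scan; Z[1]=0
i=2: fresh scan; Z[2]=0
i=3: fresh scan; Z[3]=1 extend→box=[3,4)
i=4: fresh scan; Z[4]=2 extend→box=[4,6)
i=5: min(r-i=1, Z[1]=0)=0; Z[5]=0
i=6: fresh scan; Z[6]=4 extend→box=[6,10)
i=7: min(r-i=3, Z[1]=0)=0; Z[7]=0
i=8: min(r-i=2, Z[2]=0)=0; Z[8]=0
i=9: min(r-i=1, Z[3]=1)=1; Z[9]=4 extend→box=[9,13)
i=10: min(r-i=3, Z[1]=0)=0; Z[10]=0
i=11: min(r-i=2, Z[2]=0)=0; Z[11]=0
i=12: min(r-i=1, Z[3]=1)=1; Z[12]=2 extend→box=[12,14)
i=13: min(r-i=1, Z[1]=0)=0; Z[13]=0
i=14: fresh scan; Z[14]=2 extend→box=[14,16)
i=15: min(r-i=1, Z[1]=0)=0; Z[15]=0
i=16: fresh scan; Z[16]=1 extend→box=[16,17)
i=17: fresh scan; Z[17]=4 extend→box=[17,21)
i=18: min(r-i=3, Z[1]=0)=0; Z[18]=0
i=19: min(r-i=2, Z[2]=0)=0; Z[19]=0
i=20: min(r-i=1, Z[3]=1)=1; Z[20]=2 extend→box=[20,22)
i=21: min(r-i=1, Z[1]=0)=0; Z[21]=0
i=22: fresh scan; Z[22]=1 extend→box=[22,23)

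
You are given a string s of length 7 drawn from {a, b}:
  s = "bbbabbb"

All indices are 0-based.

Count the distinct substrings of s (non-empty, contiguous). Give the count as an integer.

sorted suffixes:
  #0 SA[0]=3  'abbb'
  #1 SA[1]=6  'b'
  #2 SA[2]=2  'babbb'
  #3 SA[3]=5  'bb'
  #4 SA[4]=1  'bbabbb'
  #5 SA[5]=4  'bbb'
  #6 SA[6]=0  'bbbabbb'

SA = [3, 6, 2, 5, 1, 4, 0]
i: (SA[i-1],SA[i]) lcp shared
  1: (3,6) 0 ''
  2: (6,2) 1 'b'
  3: (2,5) 1 'b'
  4: (5,1) 2 'bb'
  5: (1,4) 2 'bb'
  6: (4,0) 3 'bbb'

n(n+1)/2 = 7·8/2 = 28
Σ LCP = 0 + 0 + 1 + 1 + 2 + 2 + 3 = 9
distinct = 28 − 9 = 19

19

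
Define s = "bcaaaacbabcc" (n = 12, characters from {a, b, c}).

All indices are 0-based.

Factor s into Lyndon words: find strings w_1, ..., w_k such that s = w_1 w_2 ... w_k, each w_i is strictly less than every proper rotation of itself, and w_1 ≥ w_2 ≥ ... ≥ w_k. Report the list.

["bc", "aaaacbabcc"]

emit factor 1: 'bc' (i=0, period=2)
emit factor 2: 'aaaacbabcc' (i=2, period=10)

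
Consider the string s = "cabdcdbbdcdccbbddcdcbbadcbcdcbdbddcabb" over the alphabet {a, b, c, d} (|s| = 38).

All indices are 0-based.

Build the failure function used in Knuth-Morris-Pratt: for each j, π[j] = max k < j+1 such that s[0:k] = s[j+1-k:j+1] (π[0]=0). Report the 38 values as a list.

π[0] = 0
j=1 s[j]='a': π[1]=0 (border '')
j=2 s[j]='b': π[2]=0 (border '')
j=3 s[j]='d': π[3]=0 (border '')
j=4 s[j]='c': π[4]=1 (border 'c')
j=5 s[j]='d': k: 1→0; π[5]=0 (border '')
j=6 s[j]='b': π[6]=0 (border '')
j=7 s[j]='b': π[7]=0 (border '')
j=8 s[j]='d': π[8]=0 (border '')
j=9 s[j]='c': π[9]=1 (border 'c')
j=10 s[j]='d': k: 1→0; π[10]=0 (border '')
j=11 s[j]='c': π[11]=1 (border 'c')
j=12 s[j]='c': k: 1→0; π[12]=1 (border 'c')
j=13 s[j]='b': k: 1→0; π[13]=0 (border '')
j=14 s[j]='b': π[14]=0 (border '')
j=15 s[j]='d': π[15]=0 (border '')
j=16 s[j]='d': π[16]=0 (border '')
j=17 s[j]='c': π[17]=1 (border 'c')
j=18 s[j]='d': k: 1→0; π[18]=0 (border '')
j=19 s[j]='c': π[19]=1 (border 'c')
j=20 s[j]='b': k: 1→0; π[20]=0 (border '')
j=21 s[j]='b': π[21]=0 (border '')
j=22 s[j]='a': π[22]=0 (border '')
j=23 s[j]='d': π[23]=0 (border '')
j=24 s[j]='c': π[24]=1 (border 'c')
j=25 s[j]='b': k: 1→0; π[25]=0 (border '')
j=26 s[j]='c': π[26]=1 (border 'c')
j=27 s[j]='d': k: 1→0; π[27]=0 (border '')
j=28 s[j]='c': π[28]=1 (border 'c')
j=29 s[j]='b': k: 1→0; π[29]=0 (border '')
j=30 s[j]='d': π[30]=0 (border '')
j=31 s[j]='b': π[31]=0 (border '')
j=32 s[j]='d': π[32]=0 (border '')
j=33 s[j]='d': π[33]=0 (border '')
j=34 s[j]='c': π[34]=1 (border 'c')
j=35 s[j]='a': π[35]=2 (border 'ca')
j=36 s[j]='b': π[36]=3 (border 'cab')
j=37 s[j]='b': k: 3→0; π[37]=0 (border '')

[0, 0, 0, 0, 1, 0, 0, 0, 0, 1, 0, 1, 1, 0, 0, 0, 0, 1, 0, 1, 0, 0, 0, 0, 1, 0, 1, 0, 1, 0, 0, 0, 0, 0, 1, 2, 3, 0]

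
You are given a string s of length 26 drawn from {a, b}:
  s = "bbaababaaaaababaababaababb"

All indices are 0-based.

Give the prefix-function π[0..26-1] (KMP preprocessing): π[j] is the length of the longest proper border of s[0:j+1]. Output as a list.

π[0] = 0
j=1 s[j]='b': π[1]=1 (border 'b')
j=2 s[j]='a': k: 1→0; π[2]=0 (border '')
j=3 s[j]='a': π[3]=0 (border '')
j=4 s[j]='b': π[4]=1 (border 'b')
j=5 s[j]='a': k: 1→0; π[5]=0 (border '')
j=6 s[j]='b': π[6]=1 (border 'b')
j=7 s[j]='a': k: 1→0; π[7]=0 (border '')
j=8 s[j]='a': π[8]=0 (border '')
j=9 s[j]='a': π[9]=0 (border '')
j=10 s[j]='a': π[10]=0 (border '')
j=11 s[j]='a': π[11]=0 (border '')
j=12 s[j]='b': π[12]=1 (border 'b')
j=13 s[j]='a': k: 1→0; π[13]=0 (border '')
j=14 s[j]='b': π[14]=1 (border 'b')
j=15 s[j]='a': k: 1→0; π[15]=0 (border '')
j=16 s[j]='a': π[16]=0 (border '')
j=17 s[j]='b': π[17]=1 (border 'b')
j=18 s[j]='a': k: 1→0; π[18]=0 (border '')
j=19 s[j]='b': π[19]=1 (border 'b')
j=20 s[j]='a': k: 1→0; π[20]=0 (border '')
j=21 s[j]='a': π[21]=0 (border '')
j=22 s[j]='b': π[22]=1 (border 'b')
j=23 s[j]='a': k: 1→0; π[23]=0 (border '')
j=24 s[j]='b': π[24]=1 (border 'b')
j=25 s[j]='b': π[25]=2 (border 'bb')

[0, 1, 0, 0, 1, 0, 1, 0, 0, 0, 0, 0, 1, 0, 1, 0, 0, 1, 0, 1, 0, 0, 1, 0, 1, 2]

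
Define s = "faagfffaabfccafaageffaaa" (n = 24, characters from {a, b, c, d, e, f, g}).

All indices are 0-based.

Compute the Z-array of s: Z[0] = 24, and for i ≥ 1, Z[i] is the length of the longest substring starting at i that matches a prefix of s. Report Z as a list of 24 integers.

Z[0]=24
i=1: fresh scan; Z[1]=0
i=2: fresh scan; Z[2]=0
i=3: fresh scan; Z[3]=0
i=4: fresh scan; Z[4]=1 extend→box=[4,5)
i=5: fresh scan; Z[5]=1 extend→box=[5,6)
i=6: fresh scan; Z[6]=3 extend→box=[6,9)
i=7: min(r-i=2, Z[1]=0)=0; Z[7]=0
i=8: min(r-i=1, Z[2]=0)=0; Z[8]=0
i=9: fresh scan; Z[9]=0
i=10: fresh scan; Z[10]=1 extend→box=[10,11)
i=11: fresh scan; Z[11]=0
i=12: fresh scan; Z[12]=0
i=13: fresh scan; Z[13]=0
i=14: fresh scan; Z[14]=4 extend→box=[14,18)
i=15: min(r-i=3, Z[1]=0)=0; Z[15]=0
i=16: min(r-i=2, Z[2]=0)=0; Z[16]=0
i=17: min(r-i=1, Z[3]=0)=0; Z[17]=0
i=18: fresh scan; Z[18]=0
i=19: fresh scan; Z[19]=1 extend→box=[19,20)
i=20: fresh scan; Z[20]=3 extend→box=[20,23)
i=21: min(r-i=2, Z[1]=0)=0; Z[21]=0
i=22: min(r-i=1, Z[2]=0)=0; Z[22]=0
i=23: fresh scan; Z[23]=0

[24, 0, 0, 0, 1, 1, 3, 0, 0, 0, 1, 0, 0, 0, 4, 0, 0, 0, 0, 1, 3, 0, 0, 0]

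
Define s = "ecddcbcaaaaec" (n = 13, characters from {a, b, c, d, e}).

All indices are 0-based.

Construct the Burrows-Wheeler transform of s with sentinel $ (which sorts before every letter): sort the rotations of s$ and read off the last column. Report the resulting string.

rank  rotation        last
    0  $ecddcbcaaaaec  c
    1  aaaaec$ecddcbc  c
    2  aaaec$ecddcbca  a
    3  aaec$ecddcbcaa  a
    4  aec$ecddcbcaaa  a
    5  bcaaaaec$ecddc  c
    6  c$ecddcbcaaaae  e
    7  caaaaec$ecddcb  b
    8  cbcaaaaec$ecdd  d
    9  cddcbcaaaaec$e  e
   10  dcbcaaaaec$ecd  d
   11  ddcbcaaaaec$ec  c
   12  ec$ecddcbcaaaa  a
   13  ecddcbcaaaaec$  $

ccaaacebdedca$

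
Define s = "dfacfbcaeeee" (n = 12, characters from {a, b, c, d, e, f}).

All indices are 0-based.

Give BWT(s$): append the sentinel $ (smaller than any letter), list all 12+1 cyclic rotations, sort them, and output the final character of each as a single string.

rank  rotation       last
    0  $dfacfbcaeeee  e
    1  acfbcaeeee$df  f
    2  aeeee$dfacfbc  c
    3  bcaeeee$dfacf  f
    4  caeeee$dfacfb  b
    5  cfbcaeeee$dfa  a
    6  dfacfbcaeeee$  $
    7  e$dfacfbcaeee  e
    8  ee$dfacfbcaee  e
    9  eee$dfacfbcae  e
   10  eeee$dfacfbca  a
   11  facfbcaeeee$d  d
   12  fbcaeeee$dfac  c

efcfba$eeeadc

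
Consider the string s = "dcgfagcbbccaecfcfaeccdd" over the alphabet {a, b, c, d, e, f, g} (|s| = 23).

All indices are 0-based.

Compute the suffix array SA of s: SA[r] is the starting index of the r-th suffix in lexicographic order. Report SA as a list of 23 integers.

[17, 11, 4, 7, 8, 10, 6, 9, 19, 20, 15, 13, 1, 22, 0, 21, 18, 12, 16, 3, 14, 5, 2]

rank | idx | suffix
   0 |  17 | aeccdd
   1 |  11 | aecfcfaeccdd
   2 |   4 | agcbbccaecfcfaeccdd
   3 |   7 | bbccaecfcfaeccdd
   4 |   8 | bccaecfcfaeccdd
   5 |  10 | caecfcfaeccdd
   6 |   6 | cbbccaecfcfaeccdd
   7 |   9 | ccaecfcfaeccdd
   8 |  19 | ccdd
   9 |  20 | cdd
  10 |  15 | cfaeccdd
  11 |  13 | cfcfaeccdd
  12 |   1 | cgfagcbbccaecfcfaeccdd
  13 |  22 | d
  14 |   0 | dcgfagcbbccaecfcfaeccdd
  15 |  21 | dd
  16 |  18 | eccdd
  17 |  12 | ecfcfaeccdd
  18 |  16 | faeccdd
  19 |   3 | fagcbbccaecfcfaeccdd
  20 |  14 | fcfaeccdd
  21 |   5 | gcbbccaecfcfaeccdd
  22 |   2 | gfagcbbccaecfcfaeccdd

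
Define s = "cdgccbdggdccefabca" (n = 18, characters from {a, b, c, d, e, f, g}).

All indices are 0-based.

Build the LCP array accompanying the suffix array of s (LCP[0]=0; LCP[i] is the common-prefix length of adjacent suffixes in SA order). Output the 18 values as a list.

sorted suffixes:
  #0 SA[0]=17  'a'
  #1 SA[1]=14  'abca'
  #2 SA[2]=15  'bca'
  #3 SA[3]=5  'bdggdccefabca'
  #4 SA[4]=16  'ca'
  #5 SA[5]=4  'cbdggdccefabca'
  #6 SA[6]=3  'ccbdggdccefabca'
  #7 SA[7]=10  'ccefabca'
  #8 SA[8]=0  'cdgccbdggdccefabca'
  #9 SA[9]=11  'cefabca'
  #10 SA[10]=9  'dccefabca'
  #11 SA[11]=1  'dgccbdggdccefabca'
  #12 SA[12]=6  'dggdccefabca'
  #13 SA[13]=12  'efabca'
  #14 SA[14]=13  'fabca'
  #15 SA[15]=2  'gccbdggdccefabca'
  #16 SA[16]=8  'gdccefabca'
  #17 SA[17]=7  'ggdccefabca'

SA = [17, 14, 15, 5, 16, 4, 3, 10, 0, 11, 9, 1, 6, 12, 13, 2, 8, 7]
[i] adj suffixes → lcp
  [1] 17/14 → 1 ('a')
  [2] 14/15 → 0 ('')
  [3] 15/5 → 1 ('b')
  [4] 5/16 → 0 ('')
  [5] 16/4 → 1 ('c')
  [6] 4/3 → 1 ('c')
  [7] 3/10 → 2 ('cc')
  [8] 10/0 → 1 ('c')
  [9] 0/11 → 1 ('c')
  [10] 11/9 → 0 ('')
  [11] 9/1 → 1 ('d')
  [12] 1/6 → 2 ('dg')
  [13] 6/12 → 0 ('')
  [14] 12/13 → 0 ('')
  [15] 13/2 → 0 ('')
  [16] 2/8 → 1 ('g')
  [17] 8/7 → 1 ('g')

[0, 1, 0, 1, 0, 1, 1, 2, 1, 1, 0, 1, 2, 0, 0, 0, 1, 1]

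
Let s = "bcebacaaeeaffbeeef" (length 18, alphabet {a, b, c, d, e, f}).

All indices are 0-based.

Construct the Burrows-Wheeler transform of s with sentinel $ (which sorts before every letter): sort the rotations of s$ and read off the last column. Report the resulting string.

rank  rotation             last
    0  $bcebacaaeeaffbeeef  f
    1  aaeeaffbeeef$bcebac  c
    2  acaaeeaffbeeef$bceb  b
    3  aeeaffbeeef$bcebaca  a
    4  affbeeef$bcebacaaee  e
    5  bacaaeeaffbeeef$bce  e
    6  bcebacaaeeaffbeeef$  $
    7  beeef$bcebacaaeeaff  f
    8  caaeeaffbeeef$bceba  a
    9  cebacaaeeaffbeeef$b  b
   10  eaffbeeef$bcebacaae  e
   11  ebacaaeeaffbeeef$bc  c
   12  eeaffbeeef$bcebacaa  a
   13  eeef$bcebacaaeeaffb  b
   14  eef$bcebacaaeeaffbe  e
   15  ef$bcebacaaeeaffbee  e
   16  f$bcebacaaeeaffbeee  e
   17  fbeeef$bcebacaaeeaf  f
   18  ffbeeef$bcebacaaeea  a

fcbaee$fabecabeeefa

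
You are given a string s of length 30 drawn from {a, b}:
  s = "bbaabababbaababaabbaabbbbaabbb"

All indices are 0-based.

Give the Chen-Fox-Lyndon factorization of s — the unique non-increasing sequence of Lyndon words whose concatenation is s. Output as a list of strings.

["b", "b", "aabababb", "aababaabbaabbbbaabbb"]

emit factor 1: 'b' (i=0, period=1)
emit factor 2: 'b' (i=1, period=1)
emit factor 3: 'aabababb' (i=2, period=8)
emit factor 4: 'aababaabbaabbbbaabbb' (i=10, period=20)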